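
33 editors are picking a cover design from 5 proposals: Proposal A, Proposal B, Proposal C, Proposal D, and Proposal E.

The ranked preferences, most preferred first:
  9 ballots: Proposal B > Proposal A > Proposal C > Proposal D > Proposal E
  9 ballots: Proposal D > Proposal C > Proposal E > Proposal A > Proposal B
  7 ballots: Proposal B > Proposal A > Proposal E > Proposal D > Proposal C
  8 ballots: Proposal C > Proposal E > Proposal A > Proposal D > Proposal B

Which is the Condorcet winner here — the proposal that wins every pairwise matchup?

Proposal C vs Proposal A: 17–16
Proposal C vs Proposal B: 17–16
Proposal C vs Proposal D: 17–16
Proposal C vs Proposal E: 26–7
Proposal C beats every other proposal.

Proposal C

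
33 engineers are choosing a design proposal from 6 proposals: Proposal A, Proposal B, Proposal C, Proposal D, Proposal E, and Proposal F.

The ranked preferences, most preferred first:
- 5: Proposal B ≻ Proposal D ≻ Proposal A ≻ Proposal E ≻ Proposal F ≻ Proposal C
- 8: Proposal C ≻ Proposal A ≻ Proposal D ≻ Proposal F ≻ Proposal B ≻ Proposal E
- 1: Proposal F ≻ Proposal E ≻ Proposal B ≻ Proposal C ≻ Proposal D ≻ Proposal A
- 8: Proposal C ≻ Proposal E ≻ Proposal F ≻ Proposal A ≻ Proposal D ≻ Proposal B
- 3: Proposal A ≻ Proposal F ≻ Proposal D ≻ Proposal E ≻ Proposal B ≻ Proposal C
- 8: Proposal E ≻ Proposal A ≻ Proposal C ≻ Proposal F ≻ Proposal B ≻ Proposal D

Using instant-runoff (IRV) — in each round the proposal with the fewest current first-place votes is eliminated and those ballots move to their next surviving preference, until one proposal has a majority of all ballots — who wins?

Proposal E

Round 1: Proposal A 3, Proposal B 5, Proposal C 16, Proposal D 0, Proposal E 8, Proposal F 1. Proposal D eliminated.
Round 2: Proposal A 3, Proposal B 5, Proposal C 16, Proposal E 8, Proposal F 1. Proposal F eliminated.
Round 3: Proposal A 3, Proposal B 5, Proposal C 16, Proposal E 9. Proposal A eliminated.
Round 4: Proposal B 5, Proposal C 16, Proposal E 12. Proposal B eliminated.
Round 5: Proposal C 16, Proposal E 17. Proposal E has a majority (≥17).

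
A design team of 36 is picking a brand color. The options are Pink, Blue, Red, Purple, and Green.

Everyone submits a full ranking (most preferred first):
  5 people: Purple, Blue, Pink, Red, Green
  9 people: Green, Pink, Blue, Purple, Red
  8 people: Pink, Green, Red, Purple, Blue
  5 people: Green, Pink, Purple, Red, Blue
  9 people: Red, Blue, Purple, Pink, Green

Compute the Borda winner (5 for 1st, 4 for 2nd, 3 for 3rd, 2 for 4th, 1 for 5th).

Pink

Pink: 5×3 + 9×4 + 8×5 + 5×4 + 9×2 = 129
Blue: 5×4 + 9×3 + 8×1 + 5×1 + 9×4 = 96
Red: 5×2 + 9×1 + 8×3 + 5×2 + 9×5 = 98
Purple: 5×5 + 9×2 + 8×2 + 5×3 + 9×3 = 101
Green: 5×1 + 9×5 + 8×4 + 5×5 + 9×1 = 116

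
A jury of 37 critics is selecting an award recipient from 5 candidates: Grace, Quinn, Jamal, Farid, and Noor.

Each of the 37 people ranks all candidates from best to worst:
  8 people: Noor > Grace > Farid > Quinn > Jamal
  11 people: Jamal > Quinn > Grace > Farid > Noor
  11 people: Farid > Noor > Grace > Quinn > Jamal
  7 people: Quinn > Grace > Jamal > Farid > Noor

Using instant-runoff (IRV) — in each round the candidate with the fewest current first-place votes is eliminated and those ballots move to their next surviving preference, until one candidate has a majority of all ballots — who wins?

Round 1: Grace 0, Quinn 7, Jamal 11, Farid 11, Noor 8. Grace eliminated.
Round 2: Quinn 7, Jamal 11, Farid 11, Noor 8. Quinn eliminated.
Round 3: Jamal 18, Farid 11, Noor 8. Noor eliminated.
Round 4: Jamal 18, Farid 19. Farid has a majority (≥19).

Farid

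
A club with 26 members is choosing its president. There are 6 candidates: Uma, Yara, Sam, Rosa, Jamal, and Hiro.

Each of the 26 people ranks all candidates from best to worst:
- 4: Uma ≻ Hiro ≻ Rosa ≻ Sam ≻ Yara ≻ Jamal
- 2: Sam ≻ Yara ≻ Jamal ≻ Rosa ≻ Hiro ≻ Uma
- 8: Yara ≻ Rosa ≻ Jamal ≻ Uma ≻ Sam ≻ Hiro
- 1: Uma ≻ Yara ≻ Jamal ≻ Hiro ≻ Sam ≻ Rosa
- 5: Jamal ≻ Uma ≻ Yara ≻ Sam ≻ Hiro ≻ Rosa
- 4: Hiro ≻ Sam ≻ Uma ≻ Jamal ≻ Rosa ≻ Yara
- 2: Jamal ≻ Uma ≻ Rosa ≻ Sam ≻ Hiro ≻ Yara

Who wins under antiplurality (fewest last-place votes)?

Last-place votes: Uma 2, Yara 6, Sam 0, Rosa 6, Jamal 4, Hiro 8.

Sam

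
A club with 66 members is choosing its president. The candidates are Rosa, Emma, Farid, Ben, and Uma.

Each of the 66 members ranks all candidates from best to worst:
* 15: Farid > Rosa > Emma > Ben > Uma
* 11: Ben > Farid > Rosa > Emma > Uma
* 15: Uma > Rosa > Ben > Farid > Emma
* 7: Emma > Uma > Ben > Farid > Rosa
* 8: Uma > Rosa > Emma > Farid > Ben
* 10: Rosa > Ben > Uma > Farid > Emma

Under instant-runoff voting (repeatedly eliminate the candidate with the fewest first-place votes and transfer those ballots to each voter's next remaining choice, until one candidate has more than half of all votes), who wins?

Round 1: Rosa 10, Emma 7, Farid 15, Ben 11, Uma 23. Emma eliminated.
Round 2: Rosa 10, Farid 15, Ben 11, Uma 30. Rosa eliminated.
Round 3: Farid 15, Ben 21, Uma 30. Farid eliminated.
Round 4: Ben 36, Uma 30. Ben has a majority (≥34).

Ben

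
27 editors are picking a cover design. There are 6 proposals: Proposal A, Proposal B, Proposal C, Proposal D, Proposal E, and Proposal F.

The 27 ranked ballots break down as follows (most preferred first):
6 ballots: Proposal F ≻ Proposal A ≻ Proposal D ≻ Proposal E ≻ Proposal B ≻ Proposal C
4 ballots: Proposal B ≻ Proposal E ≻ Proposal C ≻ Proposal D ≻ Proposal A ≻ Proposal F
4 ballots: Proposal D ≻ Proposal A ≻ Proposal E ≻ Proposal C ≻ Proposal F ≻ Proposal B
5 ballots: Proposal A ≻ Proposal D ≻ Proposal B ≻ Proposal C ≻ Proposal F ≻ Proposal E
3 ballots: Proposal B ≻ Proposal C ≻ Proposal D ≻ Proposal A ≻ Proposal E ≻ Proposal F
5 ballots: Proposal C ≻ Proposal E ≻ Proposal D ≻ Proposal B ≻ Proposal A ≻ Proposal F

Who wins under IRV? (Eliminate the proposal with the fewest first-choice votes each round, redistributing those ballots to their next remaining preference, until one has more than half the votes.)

Round 1: Proposal A 5, Proposal B 7, Proposal C 5, Proposal D 4, Proposal E 0, Proposal F 6. Proposal E eliminated.
Round 2: Proposal A 5, Proposal B 7, Proposal C 5, Proposal D 4, Proposal F 6. Proposal D eliminated.
Round 3: Proposal A 9, Proposal B 7, Proposal C 5, Proposal F 6. Proposal C eliminated.
Round 4: Proposal A 9, Proposal B 12, Proposal F 6. Proposal F eliminated.
Round 5: Proposal A 15, Proposal B 12. Proposal A has a majority (≥14).

Proposal A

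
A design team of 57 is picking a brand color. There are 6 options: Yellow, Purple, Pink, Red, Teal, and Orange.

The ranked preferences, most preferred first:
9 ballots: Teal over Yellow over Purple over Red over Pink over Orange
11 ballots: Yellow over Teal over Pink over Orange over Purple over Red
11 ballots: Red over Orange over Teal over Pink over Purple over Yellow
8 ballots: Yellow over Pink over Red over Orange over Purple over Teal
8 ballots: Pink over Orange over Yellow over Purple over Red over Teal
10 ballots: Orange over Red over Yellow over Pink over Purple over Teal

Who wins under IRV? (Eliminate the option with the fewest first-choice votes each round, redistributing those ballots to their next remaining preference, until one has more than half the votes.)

Orange

Round 1: Yellow 19, Purple 0, Pink 8, Red 11, Teal 9, Orange 10. Purple eliminated.
Round 2: Yellow 19, Pink 8, Red 11, Teal 9, Orange 10. Pink eliminated.
Round 3: Yellow 19, Red 11, Teal 9, Orange 18. Teal eliminated.
Round 4: Yellow 28, Red 11, Orange 18. Red eliminated.
Round 5: Yellow 28, Orange 29. Orange has a majority (≥29).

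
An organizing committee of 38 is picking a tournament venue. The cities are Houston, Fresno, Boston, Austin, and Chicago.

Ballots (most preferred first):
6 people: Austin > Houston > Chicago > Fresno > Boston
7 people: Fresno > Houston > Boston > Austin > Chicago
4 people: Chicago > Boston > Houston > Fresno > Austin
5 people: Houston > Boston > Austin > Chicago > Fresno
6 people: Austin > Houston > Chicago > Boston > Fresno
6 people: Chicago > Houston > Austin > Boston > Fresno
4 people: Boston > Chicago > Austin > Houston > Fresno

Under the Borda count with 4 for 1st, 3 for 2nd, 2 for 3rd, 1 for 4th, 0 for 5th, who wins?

Houston: 6×3 + 7×3 + 4×2 + 5×4 + 6×3 + 6×3 + 4×1 = 107
Fresno: 6×1 + 7×4 + 4×1 + 5×0 + 6×0 + 6×0 + 4×0 = 38
Boston: 6×0 + 7×2 + 4×3 + 5×3 + 6×1 + 6×1 + 4×4 = 69
Austin: 6×4 + 7×1 + 4×0 + 5×2 + 6×4 + 6×2 + 4×2 = 85
Chicago: 6×2 + 7×0 + 4×4 + 5×1 + 6×2 + 6×4 + 4×3 = 81

Houston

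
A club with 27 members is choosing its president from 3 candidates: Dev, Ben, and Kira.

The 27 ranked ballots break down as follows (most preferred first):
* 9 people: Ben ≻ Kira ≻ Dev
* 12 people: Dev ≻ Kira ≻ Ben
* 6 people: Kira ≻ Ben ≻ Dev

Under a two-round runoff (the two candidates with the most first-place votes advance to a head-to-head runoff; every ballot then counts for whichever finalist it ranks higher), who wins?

Round 1 first-place votes: Dev 12, Ben 9, Kira 6. Dev and Ben advance.
Runoff: Dev is ranked above Ben on 12 ballots, Ben above Dev on 15.

Ben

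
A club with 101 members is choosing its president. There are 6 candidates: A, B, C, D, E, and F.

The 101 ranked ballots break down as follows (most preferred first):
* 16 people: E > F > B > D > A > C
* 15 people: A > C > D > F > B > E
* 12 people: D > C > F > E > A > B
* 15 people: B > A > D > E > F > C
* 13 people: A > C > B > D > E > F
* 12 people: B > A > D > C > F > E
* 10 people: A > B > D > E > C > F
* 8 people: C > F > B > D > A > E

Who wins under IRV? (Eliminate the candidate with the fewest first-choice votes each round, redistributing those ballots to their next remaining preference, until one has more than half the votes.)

B

Round 1: A 38, B 27, C 8, D 12, E 16, F 0. F eliminated.
Round 2: A 38, B 27, C 8, D 12, E 16. C eliminated.
Round 3: A 38, B 35, D 12, E 16. D eliminated.
Round 4: A 38, B 35, E 28. E eliminated.
Round 5: A 50, B 51. B has a majority (≥51).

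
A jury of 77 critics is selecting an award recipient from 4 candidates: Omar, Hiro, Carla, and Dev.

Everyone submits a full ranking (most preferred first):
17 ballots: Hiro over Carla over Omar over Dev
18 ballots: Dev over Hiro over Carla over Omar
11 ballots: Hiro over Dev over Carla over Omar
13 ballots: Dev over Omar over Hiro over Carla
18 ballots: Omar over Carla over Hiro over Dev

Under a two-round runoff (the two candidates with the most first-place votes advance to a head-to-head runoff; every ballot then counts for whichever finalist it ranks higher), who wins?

Hiro

Round 1 first-place votes: Omar 18, Hiro 28, Carla 0, Dev 31. Dev and Hiro advance.
Runoff: Dev is ranked above Hiro on 31 ballots, Hiro above Dev on 46.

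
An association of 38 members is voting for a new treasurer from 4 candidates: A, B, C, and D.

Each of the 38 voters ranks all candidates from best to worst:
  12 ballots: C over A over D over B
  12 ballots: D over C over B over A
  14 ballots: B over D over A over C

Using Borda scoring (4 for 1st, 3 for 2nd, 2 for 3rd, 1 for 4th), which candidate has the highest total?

A: 12×3 + 12×1 + 14×2 = 76
B: 12×1 + 12×2 + 14×4 = 92
C: 12×4 + 12×3 + 14×1 = 98
D: 12×2 + 12×4 + 14×3 = 114

D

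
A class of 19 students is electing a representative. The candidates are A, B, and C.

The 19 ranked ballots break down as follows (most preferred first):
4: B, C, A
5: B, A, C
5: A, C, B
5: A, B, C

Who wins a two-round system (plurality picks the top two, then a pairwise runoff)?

Round 1 first-place votes: A 10, B 9, C 0. A and B advance.
Runoff: A is ranked above B on 10 ballots, B above A on 9.

A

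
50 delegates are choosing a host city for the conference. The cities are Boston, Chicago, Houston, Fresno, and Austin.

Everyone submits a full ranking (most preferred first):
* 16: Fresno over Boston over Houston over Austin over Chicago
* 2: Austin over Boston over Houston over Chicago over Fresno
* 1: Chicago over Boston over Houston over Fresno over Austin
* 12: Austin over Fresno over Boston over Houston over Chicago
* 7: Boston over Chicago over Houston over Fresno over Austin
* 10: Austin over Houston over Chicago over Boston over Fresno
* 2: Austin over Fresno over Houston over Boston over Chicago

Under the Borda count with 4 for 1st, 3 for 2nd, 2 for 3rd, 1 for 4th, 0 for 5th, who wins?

Boston: 16×3 + 2×3 + 1×3 + 12×2 + 7×4 + 10×1 + 2×1 = 121
Chicago: 16×0 + 2×1 + 1×4 + 12×0 + 7×3 + 10×2 + 2×0 = 47
Houston: 16×2 + 2×2 + 1×2 + 12×1 + 7×2 + 10×3 + 2×2 = 98
Fresno: 16×4 + 2×0 + 1×1 + 12×3 + 7×1 + 10×0 + 2×3 = 114
Austin: 16×1 + 2×4 + 1×0 + 12×4 + 7×0 + 10×4 + 2×4 = 120

Boston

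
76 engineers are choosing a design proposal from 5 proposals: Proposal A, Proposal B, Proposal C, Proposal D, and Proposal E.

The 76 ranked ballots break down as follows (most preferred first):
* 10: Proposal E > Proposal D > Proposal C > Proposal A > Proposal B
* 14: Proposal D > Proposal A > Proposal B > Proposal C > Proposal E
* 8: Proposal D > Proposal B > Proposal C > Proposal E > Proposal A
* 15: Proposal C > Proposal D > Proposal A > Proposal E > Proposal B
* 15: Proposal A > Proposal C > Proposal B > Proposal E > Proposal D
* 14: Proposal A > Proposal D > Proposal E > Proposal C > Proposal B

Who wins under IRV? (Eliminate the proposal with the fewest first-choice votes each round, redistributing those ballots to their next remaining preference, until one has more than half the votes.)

Round 1: Proposal A 29, Proposal B 0, Proposal C 15, Proposal D 22, Proposal E 10. Proposal B eliminated.
Round 2: Proposal A 29, Proposal C 15, Proposal D 22, Proposal E 10. Proposal E eliminated.
Round 3: Proposal A 29, Proposal C 15, Proposal D 32. Proposal C eliminated.
Round 4: Proposal A 29, Proposal D 47. Proposal D has a majority (≥39).

Proposal D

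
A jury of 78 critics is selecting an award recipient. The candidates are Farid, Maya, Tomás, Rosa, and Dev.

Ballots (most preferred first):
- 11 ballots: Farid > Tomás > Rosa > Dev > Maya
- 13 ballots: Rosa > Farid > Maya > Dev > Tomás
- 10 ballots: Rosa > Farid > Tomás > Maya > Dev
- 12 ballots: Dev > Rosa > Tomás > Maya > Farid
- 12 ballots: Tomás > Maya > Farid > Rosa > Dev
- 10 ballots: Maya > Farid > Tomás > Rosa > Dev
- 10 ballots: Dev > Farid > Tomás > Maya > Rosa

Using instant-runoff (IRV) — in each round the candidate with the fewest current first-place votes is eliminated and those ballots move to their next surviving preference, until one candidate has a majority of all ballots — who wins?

Farid

Round 1: Farid 11, Maya 10, Tomás 12, Rosa 23, Dev 22. Maya eliminated.
Round 2: Farid 21, Tomás 12, Rosa 23, Dev 22. Tomás eliminated.
Round 3: Farid 33, Rosa 23, Dev 22. Dev eliminated.
Round 4: Farid 43, Rosa 35. Farid has a majority (≥40).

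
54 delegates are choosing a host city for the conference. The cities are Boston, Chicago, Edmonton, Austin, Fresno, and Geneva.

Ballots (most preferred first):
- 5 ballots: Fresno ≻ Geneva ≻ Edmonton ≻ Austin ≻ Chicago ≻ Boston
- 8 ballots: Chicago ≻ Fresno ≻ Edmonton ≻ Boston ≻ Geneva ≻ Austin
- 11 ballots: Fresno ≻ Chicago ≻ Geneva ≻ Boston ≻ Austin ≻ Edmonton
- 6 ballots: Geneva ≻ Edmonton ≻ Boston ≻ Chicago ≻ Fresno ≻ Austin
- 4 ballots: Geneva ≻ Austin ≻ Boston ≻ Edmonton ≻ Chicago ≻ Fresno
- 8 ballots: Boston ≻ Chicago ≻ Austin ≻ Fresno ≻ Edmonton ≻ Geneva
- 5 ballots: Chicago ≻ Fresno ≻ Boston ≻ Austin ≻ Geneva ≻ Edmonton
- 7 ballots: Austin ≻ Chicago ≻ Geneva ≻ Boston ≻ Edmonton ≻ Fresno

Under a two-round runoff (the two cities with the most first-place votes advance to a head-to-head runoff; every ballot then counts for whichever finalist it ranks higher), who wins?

Chicago

Round 1 first-place votes: Boston 8, Chicago 13, Edmonton 0, Austin 7, Fresno 16, Geneva 10. Fresno and Chicago advance.
Runoff: Fresno is ranked above Chicago on 16 ballots, Chicago above Fresno on 38.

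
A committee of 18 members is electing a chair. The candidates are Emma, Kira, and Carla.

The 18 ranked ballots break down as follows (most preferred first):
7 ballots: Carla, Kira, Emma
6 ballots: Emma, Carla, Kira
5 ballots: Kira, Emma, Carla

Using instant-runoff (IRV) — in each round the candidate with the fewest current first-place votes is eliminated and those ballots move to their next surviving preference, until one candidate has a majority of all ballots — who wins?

Emma

Round 1: Emma 6, Kira 5, Carla 7. Kira eliminated.
Round 2: Emma 11, Carla 7. Emma has a majority (≥10).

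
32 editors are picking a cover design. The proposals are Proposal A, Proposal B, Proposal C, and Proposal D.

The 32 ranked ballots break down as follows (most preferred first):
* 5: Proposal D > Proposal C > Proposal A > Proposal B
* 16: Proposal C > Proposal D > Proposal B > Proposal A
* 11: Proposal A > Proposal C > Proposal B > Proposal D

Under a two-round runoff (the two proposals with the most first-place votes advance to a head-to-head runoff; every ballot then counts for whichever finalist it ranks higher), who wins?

Round 1 first-place votes: Proposal A 11, Proposal B 0, Proposal C 16, Proposal D 5. Proposal C and Proposal A advance.
Runoff: Proposal C is ranked above Proposal A on 21 ballots, Proposal A above Proposal C on 11.

Proposal C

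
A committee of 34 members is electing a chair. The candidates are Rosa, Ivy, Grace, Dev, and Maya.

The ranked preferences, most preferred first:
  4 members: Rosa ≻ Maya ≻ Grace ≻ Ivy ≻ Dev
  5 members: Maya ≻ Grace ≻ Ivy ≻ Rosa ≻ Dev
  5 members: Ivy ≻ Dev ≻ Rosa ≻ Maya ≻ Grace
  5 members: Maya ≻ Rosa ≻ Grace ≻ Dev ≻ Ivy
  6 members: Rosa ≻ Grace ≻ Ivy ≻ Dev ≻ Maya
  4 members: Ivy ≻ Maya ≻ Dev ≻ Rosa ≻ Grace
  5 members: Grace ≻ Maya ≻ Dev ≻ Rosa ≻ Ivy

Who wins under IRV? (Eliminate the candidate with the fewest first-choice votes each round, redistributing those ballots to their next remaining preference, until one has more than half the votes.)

Maya

Round 1: Rosa 10, Ivy 9, Grace 5, Dev 0, Maya 10. Dev eliminated.
Round 2: Rosa 10, Ivy 9, Grace 5, Maya 10. Grace eliminated.
Round 3: Rosa 10, Ivy 9, Maya 15. Ivy eliminated.
Round 4: Rosa 15, Maya 19. Maya has a majority (≥18).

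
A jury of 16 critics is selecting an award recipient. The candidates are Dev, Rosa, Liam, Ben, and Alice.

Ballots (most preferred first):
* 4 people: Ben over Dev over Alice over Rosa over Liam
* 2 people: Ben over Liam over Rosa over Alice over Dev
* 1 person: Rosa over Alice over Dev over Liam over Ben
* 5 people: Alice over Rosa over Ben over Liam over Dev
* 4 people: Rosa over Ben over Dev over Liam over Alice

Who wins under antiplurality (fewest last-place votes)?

Rosa

Last-place votes: Dev 7, Rosa 0, Liam 4, Ben 1, Alice 4.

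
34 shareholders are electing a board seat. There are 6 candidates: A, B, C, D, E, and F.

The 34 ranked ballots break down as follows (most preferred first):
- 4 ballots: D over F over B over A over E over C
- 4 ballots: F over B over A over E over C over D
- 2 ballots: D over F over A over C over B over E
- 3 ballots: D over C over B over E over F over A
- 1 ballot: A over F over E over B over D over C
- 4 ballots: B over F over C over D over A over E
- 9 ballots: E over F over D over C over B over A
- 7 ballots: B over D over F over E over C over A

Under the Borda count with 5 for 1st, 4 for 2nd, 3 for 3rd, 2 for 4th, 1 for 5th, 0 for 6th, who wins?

F

A: 4×2 + 4×3 + 2×3 + 3×0 + 1×5 + 4×1 + 9×0 + 7×0 = 35
B: 4×3 + 4×4 + 2×1 + 3×3 + 1×2 + 4×5 + 9×1 + 7×5 = 105
C: 4×0 + 4×1 + 2×2 + 3×4 + 1×0 + 4×3 + 9×2 + 7×1 = 57
D: 4×5 + 4×0 + 2×5 + 3×5 + 1×1 + 4×2 + 9×3 + 7×4 = 109
E: 4×1 + 4×2 + 2×0 + 3×2 + 1×3 + 4×0 + 9×5 + 7×2 = 80
F: 4×4 + 4×5 + 2×4 + 3×1 + 1×4 + 4×4 + 9×4 + 7×3 = 124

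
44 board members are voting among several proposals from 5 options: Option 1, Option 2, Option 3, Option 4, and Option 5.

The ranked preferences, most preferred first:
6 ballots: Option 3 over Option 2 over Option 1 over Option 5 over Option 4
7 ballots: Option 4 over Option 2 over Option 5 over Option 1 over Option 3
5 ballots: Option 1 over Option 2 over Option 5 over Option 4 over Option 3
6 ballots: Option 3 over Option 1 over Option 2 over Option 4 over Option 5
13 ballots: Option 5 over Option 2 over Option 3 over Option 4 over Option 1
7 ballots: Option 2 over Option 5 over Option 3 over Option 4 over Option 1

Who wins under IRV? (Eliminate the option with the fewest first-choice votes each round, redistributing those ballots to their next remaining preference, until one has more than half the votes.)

Option 2

Round 1: Option 1 5, Option 2 7, Option 3 12, Option 4 7, Option 5 13. Option 1 eliminated.
Round 2: Option 2 12, Option 3 12, Option 4 7, Option 5 13. Option 4 eliminated.
Round 3: Option 2 19, Option 3 12, Option 5 13. Option 3 eliminated.
Round 4: Option 2 31, Option 5 13. Option 2 has a majority (≥23).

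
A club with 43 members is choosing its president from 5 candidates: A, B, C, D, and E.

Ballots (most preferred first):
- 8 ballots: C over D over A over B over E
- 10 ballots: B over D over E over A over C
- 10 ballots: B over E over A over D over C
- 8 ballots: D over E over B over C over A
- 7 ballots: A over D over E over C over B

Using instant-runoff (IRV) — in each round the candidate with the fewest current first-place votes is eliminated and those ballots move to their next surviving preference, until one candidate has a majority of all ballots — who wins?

D

Round 1: A 7, B 20, C 8, D 8, E 0. E eliminated.
Round 2: A 7, B 20, C 8, D 8. A eliminated.
Round 3: B 20, C 8, D 15. C eliminated.
Round 4: B 20, D 23. D has a majority (≥22).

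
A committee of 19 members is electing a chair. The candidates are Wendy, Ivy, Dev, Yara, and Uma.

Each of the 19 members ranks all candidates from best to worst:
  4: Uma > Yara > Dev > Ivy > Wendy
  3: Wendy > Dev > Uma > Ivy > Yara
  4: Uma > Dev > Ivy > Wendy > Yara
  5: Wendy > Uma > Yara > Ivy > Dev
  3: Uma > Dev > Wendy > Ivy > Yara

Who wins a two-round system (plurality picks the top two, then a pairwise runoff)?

Uma

Round 1 first-place votes: Wendy 8, Ivy 0, Dev 0, Yara 0, Uma 11. Uma and Wendy advance.
Runoff: Uma is ranked above Wendy on 11 ballots, Wendy above Uma on 8.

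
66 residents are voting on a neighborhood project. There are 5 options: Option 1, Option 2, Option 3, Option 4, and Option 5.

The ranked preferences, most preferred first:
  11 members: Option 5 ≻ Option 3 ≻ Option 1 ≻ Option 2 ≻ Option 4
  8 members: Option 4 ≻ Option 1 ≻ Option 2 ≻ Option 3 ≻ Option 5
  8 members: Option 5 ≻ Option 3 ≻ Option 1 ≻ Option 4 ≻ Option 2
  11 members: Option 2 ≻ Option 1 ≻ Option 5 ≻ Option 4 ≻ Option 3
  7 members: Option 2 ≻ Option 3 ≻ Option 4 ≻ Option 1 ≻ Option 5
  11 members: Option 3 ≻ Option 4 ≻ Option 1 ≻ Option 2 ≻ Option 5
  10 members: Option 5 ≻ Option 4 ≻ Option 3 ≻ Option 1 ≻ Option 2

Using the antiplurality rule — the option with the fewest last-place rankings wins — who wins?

Last-place votes: Option 1 0, Option 2 18, Option 3 11, Option 4 11, Option 5 26.

Option 1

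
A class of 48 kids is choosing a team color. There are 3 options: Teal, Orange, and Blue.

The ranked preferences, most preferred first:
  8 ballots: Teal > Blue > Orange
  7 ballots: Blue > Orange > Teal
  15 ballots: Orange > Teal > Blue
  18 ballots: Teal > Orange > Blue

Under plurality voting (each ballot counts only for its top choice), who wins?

Teal

First-place votes: Teal 26, Orange 15, Blue 7.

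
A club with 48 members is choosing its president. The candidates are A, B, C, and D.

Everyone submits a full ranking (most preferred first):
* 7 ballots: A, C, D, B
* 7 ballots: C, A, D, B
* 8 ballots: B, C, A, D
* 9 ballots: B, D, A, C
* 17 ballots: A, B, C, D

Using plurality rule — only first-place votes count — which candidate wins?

First-place votes: A 24, B 17, C 7, D 0.

A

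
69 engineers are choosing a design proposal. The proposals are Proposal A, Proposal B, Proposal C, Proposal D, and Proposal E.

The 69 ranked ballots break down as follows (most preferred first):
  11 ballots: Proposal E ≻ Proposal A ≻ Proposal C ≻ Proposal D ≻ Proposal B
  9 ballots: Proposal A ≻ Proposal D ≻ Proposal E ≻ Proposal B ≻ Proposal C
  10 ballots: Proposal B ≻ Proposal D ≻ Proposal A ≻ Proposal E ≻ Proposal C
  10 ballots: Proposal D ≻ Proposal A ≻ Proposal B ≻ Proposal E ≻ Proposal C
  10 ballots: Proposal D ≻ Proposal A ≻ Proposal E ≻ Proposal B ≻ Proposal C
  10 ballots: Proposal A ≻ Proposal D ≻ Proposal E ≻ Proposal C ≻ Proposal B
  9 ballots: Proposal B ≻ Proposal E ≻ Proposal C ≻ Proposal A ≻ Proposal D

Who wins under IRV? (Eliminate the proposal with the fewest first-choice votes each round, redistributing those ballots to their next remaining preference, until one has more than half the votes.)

Round 1: Proposal A 19, Proposal B 19, Proposal C 0, Proposal D 20, Proposal E 11. Proposal C eliminated.
Round 2: Proposal A 19, Proposal B 19, Proposal D 20, Proposal E 11. Proposal E eliminated.
Round 3: Proposal A 30, Proposal B 19, Proposal D 20. Proposal B eliminated.
Round 4: Proposal A 39, Proposal D 30. Proposal A has a majority (≥35).

Proposal A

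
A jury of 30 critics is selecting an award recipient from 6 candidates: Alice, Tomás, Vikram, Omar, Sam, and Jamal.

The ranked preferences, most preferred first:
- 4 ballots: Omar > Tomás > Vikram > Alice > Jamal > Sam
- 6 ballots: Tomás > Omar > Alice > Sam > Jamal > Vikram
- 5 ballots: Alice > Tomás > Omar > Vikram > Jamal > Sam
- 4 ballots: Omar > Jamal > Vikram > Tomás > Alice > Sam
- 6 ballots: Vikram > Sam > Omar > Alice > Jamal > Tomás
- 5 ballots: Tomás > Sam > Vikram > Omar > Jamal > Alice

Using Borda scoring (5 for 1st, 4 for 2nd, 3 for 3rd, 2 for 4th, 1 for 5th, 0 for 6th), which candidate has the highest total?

Omar

Alice: 4×2 + 6×3 + 5×5 + 4×1 + 6×2 + 5×0 = 67
Tomás: 4×4 + 6×5 + 5×4 + 4×2 + 6×0 + 5×5 = 99
Vikram: 4×3 + 6×0 + 5×2 + 4×3 + 6×5 + 5×3 = 79
Omar: 4×5 + 6×4 + 5×3 + 4×5 + 6×3 + 5×2 = 107
Sam: 4×0 + 6×2 + 5×0 + 4×0 + 6×4 + 5×4 = 56
Jamal: 4×1 + 6×1 + 5×1 + 4×4 + 6×1 + 5×1 = 42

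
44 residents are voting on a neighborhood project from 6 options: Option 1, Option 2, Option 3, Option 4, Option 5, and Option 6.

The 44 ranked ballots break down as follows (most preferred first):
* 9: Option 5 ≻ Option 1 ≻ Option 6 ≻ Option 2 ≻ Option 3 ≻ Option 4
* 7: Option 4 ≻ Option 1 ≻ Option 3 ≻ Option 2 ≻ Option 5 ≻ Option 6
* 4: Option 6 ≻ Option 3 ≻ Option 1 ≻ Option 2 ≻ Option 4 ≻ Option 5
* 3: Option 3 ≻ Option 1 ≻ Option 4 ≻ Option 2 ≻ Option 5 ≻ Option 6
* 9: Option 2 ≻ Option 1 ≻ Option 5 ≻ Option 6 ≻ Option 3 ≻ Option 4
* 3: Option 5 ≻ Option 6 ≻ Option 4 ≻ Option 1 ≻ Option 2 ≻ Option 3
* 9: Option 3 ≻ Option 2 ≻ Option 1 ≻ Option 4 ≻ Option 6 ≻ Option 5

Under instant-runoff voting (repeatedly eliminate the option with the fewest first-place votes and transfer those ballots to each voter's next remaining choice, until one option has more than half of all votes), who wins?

Option 3

Round 1: Option 1 0, Option 2 9, Option 3 12, Option 4 7, Option 5 12, Option 6 4. Option 1 eliminated.
Round 2: Option 2 9, Option 3 12, Option 4 7, Option 5 12, Option 6 4. Option 6 eliminated.
Round 3: Option 2 9, Option 3 16, Option 4 7, Option 5 12. Option 4 eliminated.
Round 4: Option 2 9, Option 3 23, Option 5 12. Option 3 has a majority (≥23).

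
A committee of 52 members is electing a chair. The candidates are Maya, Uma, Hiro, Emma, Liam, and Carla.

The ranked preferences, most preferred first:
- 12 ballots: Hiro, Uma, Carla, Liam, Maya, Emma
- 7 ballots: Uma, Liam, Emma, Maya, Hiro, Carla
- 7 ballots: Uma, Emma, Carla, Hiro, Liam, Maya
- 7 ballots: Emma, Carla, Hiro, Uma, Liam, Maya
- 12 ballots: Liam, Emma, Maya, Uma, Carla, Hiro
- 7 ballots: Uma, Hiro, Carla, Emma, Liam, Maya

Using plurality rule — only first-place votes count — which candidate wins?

First-place votes: Maya 0, Uma 21, Hiro 12, Emma 7, Liam 12, Carla 0.

Uma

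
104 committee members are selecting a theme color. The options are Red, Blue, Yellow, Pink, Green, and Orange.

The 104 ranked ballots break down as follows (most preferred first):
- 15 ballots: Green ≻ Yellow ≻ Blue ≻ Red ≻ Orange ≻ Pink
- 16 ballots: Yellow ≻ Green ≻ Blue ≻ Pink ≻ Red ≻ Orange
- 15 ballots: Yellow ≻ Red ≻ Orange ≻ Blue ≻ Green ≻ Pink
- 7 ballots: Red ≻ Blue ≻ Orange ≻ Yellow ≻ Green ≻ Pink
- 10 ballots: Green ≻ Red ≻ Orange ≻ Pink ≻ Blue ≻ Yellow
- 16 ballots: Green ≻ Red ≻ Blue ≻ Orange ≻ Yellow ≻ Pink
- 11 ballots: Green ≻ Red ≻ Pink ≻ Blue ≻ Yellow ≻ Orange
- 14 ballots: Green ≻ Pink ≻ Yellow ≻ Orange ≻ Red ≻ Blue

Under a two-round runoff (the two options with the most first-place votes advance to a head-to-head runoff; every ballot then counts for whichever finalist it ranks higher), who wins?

Green

Round 1 first-place votes: Red 7, Blue 0, Yellow 31, Pink 0, Green 66, Orange 0. Green and Yellow advance.
Runoff: Green is ranked above Yellow on 66 ballots, Yellow above Green on 38.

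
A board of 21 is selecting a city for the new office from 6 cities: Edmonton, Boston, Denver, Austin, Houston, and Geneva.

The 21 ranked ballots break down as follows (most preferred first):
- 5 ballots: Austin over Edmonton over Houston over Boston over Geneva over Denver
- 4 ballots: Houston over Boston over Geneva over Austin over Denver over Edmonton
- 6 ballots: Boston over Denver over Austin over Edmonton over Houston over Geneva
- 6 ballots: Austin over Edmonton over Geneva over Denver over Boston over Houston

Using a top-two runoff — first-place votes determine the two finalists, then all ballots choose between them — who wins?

Round 1 first-place votes: Edmonton 0, Boston 6, Denver 0, Austin 11, Houston 4, Geneva 0. Austin and Boston advance.
Runoff: Austin is ranked above Boston on 11 ballots, Boston above Austin on 10.

Austin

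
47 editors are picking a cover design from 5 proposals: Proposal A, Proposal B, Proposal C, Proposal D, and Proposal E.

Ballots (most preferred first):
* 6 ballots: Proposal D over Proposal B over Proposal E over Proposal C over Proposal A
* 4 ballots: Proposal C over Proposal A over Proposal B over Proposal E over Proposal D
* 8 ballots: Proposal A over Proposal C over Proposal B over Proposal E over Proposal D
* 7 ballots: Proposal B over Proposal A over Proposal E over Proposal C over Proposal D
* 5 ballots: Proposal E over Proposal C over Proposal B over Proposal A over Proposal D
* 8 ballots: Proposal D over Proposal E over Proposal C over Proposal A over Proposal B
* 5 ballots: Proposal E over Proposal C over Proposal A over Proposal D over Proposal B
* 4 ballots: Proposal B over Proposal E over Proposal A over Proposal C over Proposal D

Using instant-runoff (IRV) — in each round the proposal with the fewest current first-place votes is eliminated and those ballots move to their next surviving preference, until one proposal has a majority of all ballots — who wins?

Proposal A

Round 1: Proposal A 8, Proposal B 11, Proposal C 4, Proposal D 14, Proposal E 10. Proposal C eliminated.
Round 2: Proposal A 12, Proposal B 11, Proposal D 14, Proposal E 10. Proposal E eliminated.
Round 3: Proposal A 17, Proposal B 16, Proposal D 14. Proposal D eliminated.
Round 4: Proposal A 25, Proposal B 22. Proposal A has a majority (≥24).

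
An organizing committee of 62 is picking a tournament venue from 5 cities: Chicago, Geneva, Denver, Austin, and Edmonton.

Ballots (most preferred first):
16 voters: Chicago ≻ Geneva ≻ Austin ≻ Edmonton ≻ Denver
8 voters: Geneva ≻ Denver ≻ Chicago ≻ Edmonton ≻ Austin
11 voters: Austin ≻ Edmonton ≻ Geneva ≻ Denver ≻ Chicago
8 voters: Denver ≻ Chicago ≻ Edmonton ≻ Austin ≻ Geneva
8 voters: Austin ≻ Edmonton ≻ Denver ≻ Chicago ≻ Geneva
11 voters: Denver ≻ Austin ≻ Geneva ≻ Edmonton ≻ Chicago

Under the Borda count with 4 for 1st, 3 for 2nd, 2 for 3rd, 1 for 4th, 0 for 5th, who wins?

Chicago: 16×4 + 8×2 + 11×0 + 8×3 + 8×1 + 11×0 = 112
Geneva: 16×3 + 8×4 + 11×2 + 8×0 + 8×0 + 11×2 = 124
Denver: 16×0 + 8×3 + 11×1 + 8×4 + 8×2 + 11×4 = 127
Austin: 16×2 + 8×0 + 11×4 + 8×1 + 8×4 + 11×3 = 149
Edmonton: 16×1 + 8×1 + 11×3 + 8×2 + 8×3 + 11×1 = 108

Austin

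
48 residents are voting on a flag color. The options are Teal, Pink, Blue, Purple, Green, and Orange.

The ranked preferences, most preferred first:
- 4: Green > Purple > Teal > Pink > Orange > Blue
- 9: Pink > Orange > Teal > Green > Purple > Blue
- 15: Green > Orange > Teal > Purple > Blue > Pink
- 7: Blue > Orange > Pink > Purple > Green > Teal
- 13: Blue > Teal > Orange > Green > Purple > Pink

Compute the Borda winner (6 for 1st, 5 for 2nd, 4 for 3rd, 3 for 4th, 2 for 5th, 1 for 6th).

Orange

Teal: 4×4 + 9×4 + 15×4 + 7×1 + 13×5 = 184
Pink: 4×3 + 9×6 + 15×1 + 7×4 + 13×1 = 122
Blue: 4×1 + 9×1 + 15×2 + 7×6 + 13×6 = 163
Purple: 4×5 + 9×2 + 15×3 + 7×3 + 13×2 = 130
Green: 4×6 + 9×3 + 15×6 + 7×2 + 13×3 = 194
Orange: 4×2 + 9×5 + 15×5 + 7×5 + 13×4 = 215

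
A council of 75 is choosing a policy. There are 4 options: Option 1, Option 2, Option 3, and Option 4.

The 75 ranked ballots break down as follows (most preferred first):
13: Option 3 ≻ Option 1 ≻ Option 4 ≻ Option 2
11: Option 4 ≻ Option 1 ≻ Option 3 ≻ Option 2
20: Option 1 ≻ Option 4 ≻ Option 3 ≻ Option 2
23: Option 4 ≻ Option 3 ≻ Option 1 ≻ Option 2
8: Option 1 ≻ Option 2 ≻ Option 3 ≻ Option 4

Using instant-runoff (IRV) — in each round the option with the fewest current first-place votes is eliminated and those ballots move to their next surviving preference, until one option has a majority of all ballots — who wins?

Round 1: Option 1 28, Option 2 0, Option 3 13, Option 4 34. Option 2 eliminated.
Round 2: Option 1 28, Option 3 13, Option 4 34. Option 3 eliminated.
Round 3: Option 1 41, Option 4 34. Option 1 has a majority (≥38).

Option 1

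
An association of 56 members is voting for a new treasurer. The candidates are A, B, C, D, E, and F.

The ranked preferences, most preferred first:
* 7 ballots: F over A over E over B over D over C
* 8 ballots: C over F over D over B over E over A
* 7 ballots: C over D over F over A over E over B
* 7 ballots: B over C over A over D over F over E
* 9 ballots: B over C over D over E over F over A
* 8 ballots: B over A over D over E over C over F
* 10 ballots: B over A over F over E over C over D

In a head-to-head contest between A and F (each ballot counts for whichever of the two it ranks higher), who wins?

F

A is ranked above F on 25 ballots; F above A on 31.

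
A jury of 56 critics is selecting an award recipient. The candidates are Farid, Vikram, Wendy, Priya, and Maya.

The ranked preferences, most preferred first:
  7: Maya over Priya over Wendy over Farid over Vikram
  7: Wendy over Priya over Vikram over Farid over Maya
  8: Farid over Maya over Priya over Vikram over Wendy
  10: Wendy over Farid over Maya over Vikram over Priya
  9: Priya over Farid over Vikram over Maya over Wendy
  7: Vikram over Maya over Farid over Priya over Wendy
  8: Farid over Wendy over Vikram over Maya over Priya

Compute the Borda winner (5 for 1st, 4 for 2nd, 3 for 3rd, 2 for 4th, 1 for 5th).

Farid: 7×2 + 7×2 + 8×5 + 10×4 + 9×4 + 7×3 + 8×5 = 205
Vikram: 7×1 + 7×3 + 8×2 + 10×2 + 9×3 + 7×5 + 8×3 = 150
Wendy: 7×3 + 7×5 + 8×1 + 10×5 + 9×1 + 7×1 + 8×4 = 162
Priya: 7×4 + 7×4 + 8×3 + 10×1 + 9×5 + 7×2 + 8×1 = 157
Maya: 7×5 + 7×1 + 8×4 + 10×3 + 9×2 + 7×4 + 8×2 = 166

Farid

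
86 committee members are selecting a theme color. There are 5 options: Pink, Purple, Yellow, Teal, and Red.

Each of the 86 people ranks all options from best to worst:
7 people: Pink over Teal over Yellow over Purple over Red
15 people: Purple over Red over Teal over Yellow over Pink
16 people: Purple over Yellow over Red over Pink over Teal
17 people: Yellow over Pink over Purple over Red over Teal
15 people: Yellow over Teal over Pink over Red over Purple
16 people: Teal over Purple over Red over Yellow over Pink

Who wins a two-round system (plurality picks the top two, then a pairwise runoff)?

Purple

Round 1 first-place votes: Pink 7, Purple 31, Yellow 32, Teal 16, Red 0. Yellow and Purple advance.
Runoff: Yellow is ranked above Purple on 39 ballots, Purple above Yellow on 47.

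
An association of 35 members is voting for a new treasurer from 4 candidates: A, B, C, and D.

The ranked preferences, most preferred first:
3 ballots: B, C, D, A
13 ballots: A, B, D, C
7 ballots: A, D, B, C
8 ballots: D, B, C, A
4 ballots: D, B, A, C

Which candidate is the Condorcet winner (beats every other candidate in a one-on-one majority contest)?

A

A vs B: 20–15
A vs C: 24–11
A vs D: 20–15
A beats every other candidate.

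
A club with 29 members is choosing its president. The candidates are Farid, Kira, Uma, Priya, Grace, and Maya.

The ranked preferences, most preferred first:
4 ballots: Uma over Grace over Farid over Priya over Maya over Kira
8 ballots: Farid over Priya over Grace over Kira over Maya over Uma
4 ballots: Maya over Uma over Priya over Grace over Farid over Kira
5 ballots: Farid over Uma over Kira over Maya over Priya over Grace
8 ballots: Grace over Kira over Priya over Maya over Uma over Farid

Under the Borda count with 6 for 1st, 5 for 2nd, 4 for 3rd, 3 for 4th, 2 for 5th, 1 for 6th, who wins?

Grace

Farid: 4×4 + 8×6 + 4×2 + 5×6 + 8×1 = 110
Kira: 4×1 + 8×3 + 4×1 + 5×4 + 8×5 = 92
Uma: 4×6 + 8×1 + 4×5 + 5×5 + 8×2 = 93
Priya: 4×3 + 8×5 + 4×4 + 5×2 + 8×4 = 110
Grace: 4×5 + 8×4 + 4×3 + 5×1 + 8×6 = 117
Maya: 4×2 + 8×2 + 4×6 + 5×3 + 8×3 = 87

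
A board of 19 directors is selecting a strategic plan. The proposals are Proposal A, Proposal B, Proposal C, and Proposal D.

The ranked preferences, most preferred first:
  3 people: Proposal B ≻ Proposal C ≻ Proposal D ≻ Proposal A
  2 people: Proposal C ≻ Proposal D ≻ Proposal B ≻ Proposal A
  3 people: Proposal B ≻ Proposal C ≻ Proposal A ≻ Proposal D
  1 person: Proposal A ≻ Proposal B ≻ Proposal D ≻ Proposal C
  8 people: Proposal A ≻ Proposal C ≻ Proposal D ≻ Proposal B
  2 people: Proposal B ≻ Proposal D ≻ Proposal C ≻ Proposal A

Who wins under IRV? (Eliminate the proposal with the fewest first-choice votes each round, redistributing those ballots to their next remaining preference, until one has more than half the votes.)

Proposal B

Round 1: Proposal A 9, Proposal B 8, Proposal C 2, Proposal D 0. Proposal D eliminated.
Round 2: Proposal A 9, Proposal B 8, Proposal C 2. Proposal C eliminated.
Round 3: Proposal A 9, Proposal B 10. Proposal B has a majority (≥10).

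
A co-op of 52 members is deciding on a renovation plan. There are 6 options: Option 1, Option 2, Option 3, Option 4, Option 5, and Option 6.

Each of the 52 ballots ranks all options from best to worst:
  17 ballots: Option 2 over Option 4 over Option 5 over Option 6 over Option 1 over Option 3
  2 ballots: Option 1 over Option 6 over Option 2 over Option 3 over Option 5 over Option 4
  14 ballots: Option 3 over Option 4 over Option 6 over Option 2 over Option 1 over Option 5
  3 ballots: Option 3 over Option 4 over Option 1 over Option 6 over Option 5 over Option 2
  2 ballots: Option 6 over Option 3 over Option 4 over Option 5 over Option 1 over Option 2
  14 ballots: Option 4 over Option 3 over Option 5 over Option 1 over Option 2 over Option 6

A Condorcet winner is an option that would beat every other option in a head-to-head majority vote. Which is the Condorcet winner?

Option 4

Option 4 vs Option 1: 50–2
Option 4 vs Option 2: 33–19
Option 4 vs Option 3: 31–21
Option 4 vs Option 5: 50–2
Option 4 vs Option 6: 48–4
Option 4 beats every other option.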